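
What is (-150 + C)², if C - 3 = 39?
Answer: 11664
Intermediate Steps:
C = 42 (C = 3 + 39 = 42)
(-150 + C)² = (-150 + 42)² = (-108)² = 11664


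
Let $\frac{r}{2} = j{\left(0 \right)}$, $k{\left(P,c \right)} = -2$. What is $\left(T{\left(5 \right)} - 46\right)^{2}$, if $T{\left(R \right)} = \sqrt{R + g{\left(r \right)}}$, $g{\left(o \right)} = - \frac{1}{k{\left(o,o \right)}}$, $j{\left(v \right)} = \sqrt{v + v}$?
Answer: $\frac{\left(92 - \sqrt{22}\right)^{2}}{4} \approx 1905.7$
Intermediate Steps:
$j{\left(v \right)} = \sqrt{2} \sqrt{v}$ ($j{\left(v \right)} = \sqrt{2 v} = \sqrt{2} \sqrt{v}$)
$r = 0$ ($r = 2 \sqrt{2} \sqrt{0} = 2 \sqrt{2} \cdot 0 = 2 \cdot 0 = 0$)
$g{\left(o \right)} = \frac{1}{2}$ ($g{\left(o \right)} = - \frac{1}{-2} = \left(-1\right) \left(- \frac{1}{2}\right) = \frac{1}{2}$)
$T{\left(R \right)} = \sqrt{\frac{1}{2} + R}$ ($T{\left(R \right)} = \sqrt{R + \frac{1}{2}} = \sqrt{\frac{1}{2} + R}$)
$\left(T{\left(5 \right)} - 46\right)^{2} = \left(\frac{\sqrt{2 + 4 \cdot 5}}{2} - 46\right)^{2} = \left(\frac{\sqrt{2 + 20}}{2} - 46\right)^{2} = \left(\frac{\sqrt{22}}{2} - 46\right)^{2} = \left(-46 + \frac{\sqrt{22}}{2}\right)^{2}$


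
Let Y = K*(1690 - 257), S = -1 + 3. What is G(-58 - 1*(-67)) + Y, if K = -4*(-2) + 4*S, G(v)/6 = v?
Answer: 22982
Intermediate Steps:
G(v) = 6*v
S = 2
K = 16 (K = -4*(-2) + 4*2 = 8 + 8 = 16)
Y = 22928 (Y = 16*(1690 - 257) = 16*1433 = 22928)
G(-58 - 1*(-67)) + Y = 6*(-58 - 1*(-67)) + 22928 = 6*(-58 + 67) + 22928 = 6*9 + 22928 = 54 + 22928 = 22982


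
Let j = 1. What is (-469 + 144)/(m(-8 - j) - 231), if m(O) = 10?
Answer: 25/17 ≈ 1.4706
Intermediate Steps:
(-469 + 144)/(m(-8 - j) - 231) = (-469 + 144)/(10 - 231) = -325/(-221) = -325*(-1/221) = 25/17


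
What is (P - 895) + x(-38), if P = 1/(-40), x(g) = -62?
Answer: -38281/40 ≈ -957.03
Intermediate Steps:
P = -1/40 ≈ -0.025000
(P - 895) + x(-38) = (-1/40 - 895) - 62 = -35801/40 - 62 = -38281/40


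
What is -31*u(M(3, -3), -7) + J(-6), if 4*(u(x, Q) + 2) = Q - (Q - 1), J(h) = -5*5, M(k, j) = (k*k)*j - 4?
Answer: 117/4 ≈ 29.250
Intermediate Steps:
M(k, j) = -4 + j*k² (M(k, j) = k²*j - 4 = j*k² - 4 = -4 + j*k²)
J(h) = -25
u(x, Q) = -7/4 (u(x, Q) = -2 + (Q - (Q - 1))/4 = -2 + (Q - (-1 + Q))/4 = -2 + (Q + (1 - Q))/4 = -2 + (¼)*1 = -2 + ¼ = -7/4)
-31*u(M(3, -3), -7) + J(-6) = -31*(-7/4) - 25 = 217/4 - 25 = 117/4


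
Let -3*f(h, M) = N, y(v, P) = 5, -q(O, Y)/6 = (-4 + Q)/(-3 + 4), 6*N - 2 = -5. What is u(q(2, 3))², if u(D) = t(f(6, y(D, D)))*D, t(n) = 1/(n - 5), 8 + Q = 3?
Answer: 104976/841 ≈ 124.82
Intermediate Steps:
Q = -5 (Q = -8 + 3 = -5)
N = -½ (N = ⅓ + (⅙)*(-5) = ⅓ - ⅚ = -½ ≈ -0.50000)
q(O, Y) = 54 (q(O, Y) = -6*(-4 - 5)/(-3 + 4) = -(-54)/1 = -(-54) = -6*(-9) = 54)
f(h, M) = ⅙ (f(h, M) = -⅓*(-½) = ⅙)
t(n) = 1/(-5 + n)
u(D) = -6*D/29 (u(D) = D/(-5 + ⅙) = D/(-29/6) = -6*D/29)
u(q(2, 3))² = (-6/29*54)² = (-324/29)² = 104976/841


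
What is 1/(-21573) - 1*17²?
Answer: -6234598/21573 ≈ -289.00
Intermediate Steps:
1/(-21573) - 1*17² = -1/21573 - 1*289 = -1/21573 - 289 = -6234598/21573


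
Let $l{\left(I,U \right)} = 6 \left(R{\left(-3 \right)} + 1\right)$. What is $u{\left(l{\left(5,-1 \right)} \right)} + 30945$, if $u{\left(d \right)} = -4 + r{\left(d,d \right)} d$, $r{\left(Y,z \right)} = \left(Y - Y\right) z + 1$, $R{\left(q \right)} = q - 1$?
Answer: $30923$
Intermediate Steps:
$R{\left(q \right)} = -1 + q$
$r{\left(Y,z \right)} = 1$ ($r{\left(Y,z \right)} = 0 z + 1 = 0 + 1 = 1$)
$l{\left(I,U \right)} = -18$ ($l{\left(I,U \right)} = 6 \left(\left(-1 - 3\right) + 1\right) = 6 \left(-4 + 1\right) = 6 \left(-3\right) = -18$)
$u{\left(d \right)} = -4 + d$ ($u{\left(d \right)} = -4 + 1 d = -4 + d$)
$u{\left(l{\left(5,-1 \right)} \right)} + 30945 = \left(-4 - 18\right) + 30945 = -22 + 30945 = 30923$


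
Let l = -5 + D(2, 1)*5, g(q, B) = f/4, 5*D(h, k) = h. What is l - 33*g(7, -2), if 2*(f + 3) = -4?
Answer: 153/4 ≈ 38.250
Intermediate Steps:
f = -5 (f = -3 + (½)*(-4) = -3 - 2 = -5)
D(h, k) = h/5
g(q, B) = -5/4
l = -3 (l = -5 + ((⅕)*2)*5 = -5 + (⅖)*5 = -5 + 2 = -3)
l - 33*g(7, -2) = -3 - 33*(-5/4) = -3 + 165/4 = 153/4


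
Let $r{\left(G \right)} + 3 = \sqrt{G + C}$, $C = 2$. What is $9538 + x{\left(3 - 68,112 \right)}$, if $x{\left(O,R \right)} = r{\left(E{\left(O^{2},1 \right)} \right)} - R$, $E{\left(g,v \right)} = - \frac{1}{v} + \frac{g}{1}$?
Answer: $9423 + \sqrt{4226} \approx 9488.0$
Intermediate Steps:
$E{\left(g,v \right)} = g - \frac{1}{v}$ ($E{\left(g,v \right)} = - \frac{1}{v} + g 1 = - \frac{1}{v} + g = g - \frac{1}{v}$)
$r{\left(G \right)} = -3 + \sqrt{2 + G}$ ($r{\left(G \right)} = -3 + \sqrt{G + 2} = -3 + \sqrt{2 + G}$)
$x{\left(O,R \right)} = -3 + \sqrt{1 + O^{2}} - R$ ($x{\left(O,R \right)} = \left(-3 + \sqrt{2 + \left(O^{2} - 1^{-1}\right)}\right) - R = \left(-3 + \sqrt{2 + \left(O^{2} - 1\right)}\right) - R = \left(-3 + \sqrt{2 + \left(-1 + O^{2}\right)}\right) - R = \left(-3 + \sqrt{1 + O^{2}}\right) - R = -3 + \sqrt{1 + O^{2}} - R$)
$9538 + x{\left(3 - 68,112 \right)} = 9538 - \left(115 - \sqrt{1 + \left(3 - 68\right)^{2}}\right) = 9538 - \left(115 - \sqrt{1 + \left(-65\right)^{2}}\right) = 9538 - \left(115 - \sqrt{1 + 4225}\right) = 9538 - \left(115 - \sqrt{4226}\right) = 9423 + \sqrt{4226}$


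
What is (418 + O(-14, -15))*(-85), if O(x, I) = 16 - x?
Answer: -38080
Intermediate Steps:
(418 + O(-14, -15))*(-85) = (418 + (16 - 1*(-14)))*(-85) = (418 + (16 + 14))*(-85) = (418 + 30)*(-85) = 448*(-85) = -38080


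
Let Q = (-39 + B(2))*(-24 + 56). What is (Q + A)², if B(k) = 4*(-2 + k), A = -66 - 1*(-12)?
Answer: 1695204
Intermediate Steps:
A = -54 (A = -66 + 12 = -54)
B(k) = -8 + 4*k
Q = -1248 (Q = (-39 + (-8 + 4*2))*(-24 + 56) = (-39 + (-8 + 8))*32 = (-39 + 0)*32 = -39*32 = -1248)
(Q + A)² = (-1248 - 54)² = (-1302)² = 1695204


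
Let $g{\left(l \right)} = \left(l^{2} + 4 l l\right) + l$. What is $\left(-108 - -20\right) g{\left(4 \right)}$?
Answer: $-7392$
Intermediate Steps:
$g{\left(l \right)} = l + 5 l^{2}$ ($g{\left(l \right)} = \left(l^{2} + 4 l^{2}\right) + l = 5 l^{2} + l = l + 5 l^{2}$)
$\left(-108 - -20\right) g{\left(4 \right)} = \left(-108 - -20\right) 4 \left(1 + 5 \cdot 4\right) = \left(-108 + 20\right) 4 \left(1 + 20\right) = - 88 \cdot 4 \cdot 21 = \left(-88\right) 84 = -7392$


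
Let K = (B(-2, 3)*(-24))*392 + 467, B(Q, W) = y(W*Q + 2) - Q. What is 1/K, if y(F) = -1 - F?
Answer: -1/46573 ≈ -2.1472e-5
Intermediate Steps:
B(Q, W) = -3 - Q - Q*W (B(Q, W) = (-1 - (W*Q + 2)) - Q = (-1 - (Q*W + 2)) - Q = (-1 - (2 + Q*W)) - Q = (-1 + (-2 - Q*W)) - Q = (-3 - Q*W) - Q = -3 - Q - Q*W)
K = -46573 (K = ((-3 - 1*(-2) - 1*(-2)*3)*(-24))*392 + 467 = ((-3 + 2 + 6)*(-24))*392 + 467 = (5*(-24))*392 + 467 = -120*392 + 467 = -47040 + 467 = -46573)
1/K = 1/(-46573) = -1/46573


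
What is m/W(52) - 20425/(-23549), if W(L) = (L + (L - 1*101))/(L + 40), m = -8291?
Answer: -17962456553/70647 ≈ -2.5426e+5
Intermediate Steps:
W(L) = (-101 + 2*L)/(40 + L) (W(L) = (L + (L - 101))/(40 + L) = (L + (-101 + L))/(40 + L) = (-101 + 2*L)/(40 + L))
m/W(52) - 20425/(-23549) = -8291*(40 + 52)/(-101 + 2*52) - 20425/(-23549) = -8291*92/(-101 + 104) - 20425*(-1/23549) = -8291/((1/92)*3) + 20425/23549 = -8291/3/92 + 20425/23549 = -8291*92/3 + 20425/23549 = -762772/3 + 20425/23549 = -17962456553/70647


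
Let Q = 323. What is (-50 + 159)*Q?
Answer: 35207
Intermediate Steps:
(-50 + 159)*Q = (-50 + 159)*323 = 109*323 = 35207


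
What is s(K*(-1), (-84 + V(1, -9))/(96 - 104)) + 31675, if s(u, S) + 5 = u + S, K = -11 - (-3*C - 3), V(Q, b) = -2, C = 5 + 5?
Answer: 126635/4 ≈ 31659.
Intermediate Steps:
C = 10
K = 22 (K = -11 - (-3*10 - 3) = -11 - (-30 - 3) = -11 - 1*(-33) = -11 + 33 = 22)
s(u, S) = -5 + S + u (s(u, S) = -5 + (u + S) = -5 + (S + u) = -5 + S + u)
s(K*(-1), (-84 + V(1, -9))/(96 - 104)) + 31675 = (-5 + (-84 - 2)/(96 - 104) + 22*(-1)) + 31675 = (-5 - 86/(-8) - 22) + 31675 = (-5 - 86*(-⅛) - 22) + 31675 = (-5 + 43/4 - 22) + 31675 = -65/4 + 31675 = 126635/4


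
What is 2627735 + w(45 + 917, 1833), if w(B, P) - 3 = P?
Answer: 2629571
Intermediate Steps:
w(B, P) = 3 + P
2627735 + w(45 + 917, 1833) = 2627735 + (3 + 1833) = 2627735 + 1836 = 2629571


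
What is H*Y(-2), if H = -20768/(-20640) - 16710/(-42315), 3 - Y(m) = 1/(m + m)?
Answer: 2549359/559860 ≈ 4.5536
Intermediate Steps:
Y(m) = 3 - 1/(2*m) (Y(m) = 3 - 1/(m + m) = 3 - 1/(2*m))
H = 2549359/1819545 (H = -20768*(-1/20640) - 16710*(-1/42315) = 649/645 + 1114/2821 = 2549359/1819545 ≈ 1.4011)
H*Y(-2) = 2549359*(3 - ½/(-2))/1819545 = 2549359*(3 - ½*(-½))/1819545 = 2549359*(3 + ¼)/1819545 = (2549359/1819545)*(13/4) = 2549359/559860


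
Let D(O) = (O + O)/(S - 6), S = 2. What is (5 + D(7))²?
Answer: 9/4 ≈ 2.2500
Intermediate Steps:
D(O) = -O/2 (D(O) = (O + O)/(2 - 6) = (2*O)/(-4) = (2*O)*(-¼) = -O/2)
(5 + D(7))² = (5 - ½*7)² = (5 - 7/2)² = (3/2)² = 9/4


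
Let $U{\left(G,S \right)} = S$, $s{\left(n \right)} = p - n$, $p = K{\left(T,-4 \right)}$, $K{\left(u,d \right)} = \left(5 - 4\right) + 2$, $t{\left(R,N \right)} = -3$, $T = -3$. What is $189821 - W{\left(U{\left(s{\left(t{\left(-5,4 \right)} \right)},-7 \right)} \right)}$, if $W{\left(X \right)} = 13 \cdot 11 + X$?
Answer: $189685$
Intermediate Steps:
$K{\left(u,d \right)} = 3$ ($K{\left(u,d \right)} = 1 + 2 = 3$)
$p = 3$
$s{\left(n \right)} = 3 - n$
$W{\left(X \right)} = 143 + X$
$189821 - W{\left(U{\left(s{\left(t{\left(-5,4 \right)} \right)},-7 \right)} \right)} = 189821 - \left(143 - 7\right) = 189821 - 136 = 189685$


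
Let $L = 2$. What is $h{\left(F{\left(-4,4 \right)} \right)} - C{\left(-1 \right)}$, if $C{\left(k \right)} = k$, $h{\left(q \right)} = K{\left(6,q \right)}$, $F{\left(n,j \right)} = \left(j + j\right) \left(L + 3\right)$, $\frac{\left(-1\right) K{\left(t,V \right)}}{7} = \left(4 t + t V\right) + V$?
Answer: $-2127$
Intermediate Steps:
$K{\left(t,V \right)} = - 28 t - 7 V - 7 V t$ ($K{\left(t,V \right)} = - 7 \left(\left(4 t + t V\right) + V\right) = - 7 \left(\left(4 t + V t\right) + V\right) = - 7 \left(V + 4 t + V t\right) = - 28 t - 7 V - 7 V t$)
$F{\left(n,j \right)} = 10 j$ ($F{\left(n,j \right)} = \left(j + j\right) \left(2 + 3\right) = 2 j 5 = 10 j$)
$h{\left(q \right)} = -168 - 49 q$ ($h{\left(q \right)} = \left(-28\right) 6 - 7 q - 7 q 6 = -168 - 7 q - 42 q = -168 - 49 q$)
$h{\left(F{\left(-4,4 \right)} \right)} - C{\left(-1 \right)} = \left(-168 - 49 \cdot 10 \cdot 4\right) - -1 = \left(-168 - 1960\right) + 1 = -2128 + 1 = -2127$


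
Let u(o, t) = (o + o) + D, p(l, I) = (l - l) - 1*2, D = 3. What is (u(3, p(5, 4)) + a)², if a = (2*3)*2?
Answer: 441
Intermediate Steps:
p(l, I) = -2 (p(l, I) = 0 - 2 = -2)
u(o, t) = 3 + 2*o (u(o, t) = (o + o) + 3 = 2*o + 3 = 3 + 2*o)
a = 12 (a = 6*2 = 12)
(u(3, p(5, 4)) + a)² = ((3 + 2*3) + 12)² = ((3 + 6) + 12)² = (9 + 12)² = 21² = 441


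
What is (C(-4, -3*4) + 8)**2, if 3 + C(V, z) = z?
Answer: 49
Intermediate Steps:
C(V, z) = -3 + z
(C(-4, -3*4) + 8)**2 = ((-3 - 3*4) + 8)**2 = ((-3 - 12) + 8)**2 = (-15 + 8)**2 = (-7)**2 = 49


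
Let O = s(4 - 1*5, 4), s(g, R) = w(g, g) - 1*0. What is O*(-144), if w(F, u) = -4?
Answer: 576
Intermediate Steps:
s(g, R) = -4 (s(g, R) = -4 - 1*0 = -4 + 0 = -4)
O = -4
O*(-144) = -4*(-144) = 576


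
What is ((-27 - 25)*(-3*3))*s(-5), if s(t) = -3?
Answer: -1404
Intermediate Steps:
((-27 - 25)*(-3*3))*s(-5) = ((-27 - 25)*(-3*3))*(-3) = -52*(-9)*(-3) = 468*(-3) = -1404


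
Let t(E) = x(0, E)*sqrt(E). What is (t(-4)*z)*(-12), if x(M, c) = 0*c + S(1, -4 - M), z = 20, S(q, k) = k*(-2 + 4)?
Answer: 3840*I ≈ 3840.0*I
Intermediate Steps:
S(q, k) = 2*k (S(q, k) = k*2 = 2*k)
x(M, c) = -8 - 2*M (x(M, c) = 0*c + 2*(-4 - M) = 0 + (-8 - 2*M) = -8 - 2*M)
t(E) = -8*sqrt(E) (t(E) = (-8 - 2*0)*sqrt(E) = (-8 + 0)*sqrt(E) = -8*sqrt(E))
(t(-4)*z)*(-12) = (-16*I*20)*(-12) = -320*I*(-12) = 3840*I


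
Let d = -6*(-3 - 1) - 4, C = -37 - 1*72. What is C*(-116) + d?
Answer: 12664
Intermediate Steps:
C = -109 (C = -37 - 72 = -109)
d = 20 (d = -6*(-4) - 4 = 24 - 4 = 20)
C*(-116) + d = -109*(-116) + 20 = 12644 + 20 = 12664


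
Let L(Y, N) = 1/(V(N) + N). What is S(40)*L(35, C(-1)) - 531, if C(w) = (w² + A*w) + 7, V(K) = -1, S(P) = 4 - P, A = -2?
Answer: -535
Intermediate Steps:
C(w) = 7 + w² - 2*w (C(w) = (w² - 2*w) + 7 = 7 + w² - 2*w)
L(Y, N) = 1/(-1 + N)
S(40)*L(35, C(-1)) - 531 = (4 - 1*40)/(-1 + (7 + (-1)² - 2*(-1))) - 531 = (4 - 40)/(-1 + (7 + 1 + 2)) - 531 = -36/(-1 + 10) - 531 = -36/9 - 531 = -36*⅑ - 531 = -4 - 531 = -535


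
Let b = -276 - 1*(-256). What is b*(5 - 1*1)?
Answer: -80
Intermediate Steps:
b = -20 (b = -276 + 256 = -20)
b*(5 - 1*1) = -20*(5 - 1*1) = -20*(5 - 1) = -20*4 = -80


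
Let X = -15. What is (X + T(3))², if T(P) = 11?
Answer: 16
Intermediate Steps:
(X + T(3))² = (-15 + 11)² = (-4)² = 16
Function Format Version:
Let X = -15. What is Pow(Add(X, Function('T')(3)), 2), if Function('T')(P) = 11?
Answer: 16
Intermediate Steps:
Pow(Add(X, Function('T')(3)), 2) = Pow(Add(-15, 11), 2) = Pow(-4, 2) = 16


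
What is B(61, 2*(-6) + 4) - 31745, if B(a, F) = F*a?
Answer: -32233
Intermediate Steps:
B(61, 2*(-6) + 4) - 31745 = (2*(-6) + 4)*61 - 31745 = (-12 + 4)*61 - 31745 = -8*61 - 31745 = -488 - 31745 = -32233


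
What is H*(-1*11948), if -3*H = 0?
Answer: 0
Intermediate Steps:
H = 0 (H = -⅓*0 = 0)
H*(-1*11948) = 0*(-1*11948) = 0*(-11948) = 0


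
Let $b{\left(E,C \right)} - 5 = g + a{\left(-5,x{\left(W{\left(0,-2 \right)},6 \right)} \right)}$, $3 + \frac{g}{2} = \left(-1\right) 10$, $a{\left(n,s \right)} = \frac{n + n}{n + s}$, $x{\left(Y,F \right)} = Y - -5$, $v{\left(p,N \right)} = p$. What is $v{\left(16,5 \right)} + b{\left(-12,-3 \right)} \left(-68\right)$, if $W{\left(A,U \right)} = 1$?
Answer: $2124$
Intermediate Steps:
$x{\left(Y,F \right)} = 5 + Y$ ($x{\left(Y,F \right)} = Y + 5 = 5 + Y$)
$a{\left(n,s \right)} = \frac{2 n}{n + s}$
$g = -26$ ($g = -6 + 2 \left(\left(-1\right) 10\right) = -6 + 2 \left(-10\right) = -6 - 20 = -26$)
$b{\left(E,C \right)} = -31$ ($b{\left(E,C \right)} = 5 - \left(26 + \frac{10}{-5 + \left(5 + 1\right)}\right) = 5 - \left(26 + \frac{10}{-5 + 6}\right) = 5 - \left(26 + \frac{10}{1}\right) = 5 - \left(26 + 10 \cdot 1\right) = 5 - 36 = -31$)
$v{\left(16,5 \right)} + b{\left(-12,-3 \right)} \left(-68\right) = 16 - -2108 = 16 + 2108 = 2124$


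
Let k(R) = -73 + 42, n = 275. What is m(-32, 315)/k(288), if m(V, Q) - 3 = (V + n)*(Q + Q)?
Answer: -153093/31 ≈ -4938.5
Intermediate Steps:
k(R) = -31
m(V, Q) = 3 + 2*Q*(275 + V) (m(V, Q) = 3 + (V + 275)*(Q + Q) = 3 + (275 + V)*(2*Q) = 3 + 2*Q*(275 + V))
m(-32, 315)/k(288) = (3 + 550*315 + 2*315*(-32))/(-31) = (3 + 173250 - 20160)*(-1/31) = 153093*(-1/31) = -153093/31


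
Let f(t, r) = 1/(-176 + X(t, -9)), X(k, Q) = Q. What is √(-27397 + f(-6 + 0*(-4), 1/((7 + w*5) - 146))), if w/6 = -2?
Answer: I*√937662510/185 ≈ 165.52*I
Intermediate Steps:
w = -12 (w = 6*(-2) = -12)
f(t, r) = -1/185 (f(t, r) = 1/(-176 - 9) = 1/(-185) = -1/185)
√(-27397 + f(-6 + 0*(-4), 1/((7 + w*5) - 146))) = √(-27397 - 1/185) = √(-5068446/185) = I*√937662510/185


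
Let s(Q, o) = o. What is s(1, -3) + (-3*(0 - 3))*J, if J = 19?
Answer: 168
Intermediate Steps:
s(1, -3) + (-3*(0 - 3))*J = -3 - 3*(0 - 3)*19 = -3 - 3*(-3)*19 = -3 + 9*19 = -3 + 171 = 168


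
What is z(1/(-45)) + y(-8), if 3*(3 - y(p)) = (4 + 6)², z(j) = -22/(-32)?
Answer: -1423/48 ≈ -29.646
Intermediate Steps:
z(j) = 11/16 (z(j) = -22*(-1/32) = 11/16)
y(p) = -91/3 (y(p) = 3 - (4 + 6)²/3 = 3 - ⅓*10² = 3 - ⅓*100 = 3 - 100/3 = -91/3)
z(1/(-45)) + y(-8) = 11/16 - 91/3 = -1423/48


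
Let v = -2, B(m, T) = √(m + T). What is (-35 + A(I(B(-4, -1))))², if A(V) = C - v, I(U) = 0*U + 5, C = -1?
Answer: 1156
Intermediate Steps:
B(m, T) = √(T + m)
I(U) = 5 (I(U) = 0 + 5 = 5)
A(V) = 1 (A(V) = -1 - 1*(-2) = -1 + 2 = 1)
(-35 + A(I(B(-4, -1))))² = (-35 + 1)² = (-34)² = 1156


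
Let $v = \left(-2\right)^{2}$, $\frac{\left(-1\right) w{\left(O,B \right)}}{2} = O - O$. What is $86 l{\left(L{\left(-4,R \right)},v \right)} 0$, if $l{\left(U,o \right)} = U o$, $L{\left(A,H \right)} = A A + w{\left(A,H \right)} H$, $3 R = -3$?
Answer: $0$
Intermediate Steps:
$R = -1$ ($R = \frac{1}{3} \left(-3\right) = -1$)
$w{\left(O,B \right)} = 0$ ($w{\left(O,B \right)} = - 2 \left(O - O\right) = \left(-2\right) 0 = 0$)
$L{\left(A,H \right)} = A^{2}$ ($L{\left(A,H \right)} = A A + 0 H = A^{2} + 0 = A^{2}$)
$v = 4$
$86 l{\left(L{\left(-4,R \right)},v \right)} 0 = 86 \left(-4\right)^{2} \cdot 4 \cdot 0 = 86 \cdot 16 \cdot 4 \cdot 0 = 86 \cdot 64 \cdot 0 = 86 \cdot 0 = 0$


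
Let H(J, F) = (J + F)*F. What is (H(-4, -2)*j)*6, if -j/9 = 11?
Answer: -7128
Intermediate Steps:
j = -99 (j = -9*11 = -99)
H(J, F) = F*(F + J) (H(J, F) = (F + J)*F = F*(F + J))
(H(-4, -2)*j)*6 = (-2*(-2 - 4)*(-99))*6 = (-2*(-6)*(-99))*6 = (12*(-99))*6 = -1188*6 = -7128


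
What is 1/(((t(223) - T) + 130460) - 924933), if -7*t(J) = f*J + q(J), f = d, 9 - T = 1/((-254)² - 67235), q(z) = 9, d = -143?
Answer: -19033/15034694193 ≈ -1.2659e-6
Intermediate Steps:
T = 24472/2719 (T = 9 - 1/((-254)² - 67235) = 9 - 1/(64516 - 67235) = 9 - 1/(-2719) = 9 - 1*(-1/2719) = 9 + 1/2719 = 24472/2719 ≈ 9.0004)
f = -143
t(J) = -9/7 + 143*J/7 (t(J) = -(-143*J + 9)/7 = -(9 - 143*J)/7 = -9/7 + 143*J/7)
1/(((t(223) - T) + 130460) - 924933) = 1/((((-9/7 + (143/7)*223) - 1*24472/2719) + 130460) - 924933) = 1/((((-9/7 + 31889/7) - 24472/2719) + 130460) - 924933) = 1/(((31880/7 - 24472/2719) + 130460) - 924933) = 1/((86510416/19033 + 130460) - 924933) = 1/(2569555596/19033 - 924933) = 1/(-15034694193/19033) = -19033/15034694193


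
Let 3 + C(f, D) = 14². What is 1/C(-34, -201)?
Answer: 1/193 ≈ 0.0051813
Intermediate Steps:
C(f, D) = 193 (C(f, D) = -3 + 14² = -3 + 196 = 193)
1/C(-34, -201) = 1/193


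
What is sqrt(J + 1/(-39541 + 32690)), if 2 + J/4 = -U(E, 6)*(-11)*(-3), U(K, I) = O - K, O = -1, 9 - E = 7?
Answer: sqrt(18211239137)/6851 ≈ 19.698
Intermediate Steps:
E = 2 (E = 9 - 1*7 = 9 - 7 = 2)
U(K, I) = -1 - K
J = 388 (J = -8 + 4*(-(-1 - 1*2)*(-11)*(-3)) = -8 + 4*(-(-1 - 2)*(-11)*(-3)) = -8 + 4*(-(-3*(-11))*(-3)) = -8 + 4*(-33*(-3)) = -8 + 4*(-1*(-99)) = -8 + 4*99 = -8 + 396 = 388)
sqrt(J + 1/(-39541 + 32690)) = sqrt(388 + 1/(-39541 + 32690)) = sqrt(388 + 1/(-6851)) = sqrt(388 - 1/6851) = sqrt(2658187/6851) = sqrt(18211239137)/6851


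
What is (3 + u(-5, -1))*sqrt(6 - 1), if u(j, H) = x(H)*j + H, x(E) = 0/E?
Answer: 2*sqrt(5) ≈ 4.4721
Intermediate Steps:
x(E) = 0
u(j, H) = H (u(j, H) = 0*j + H = 0 + H = H)
(3 + u(-5, -1))*sqrt(6 - 1) = (3 - 1)*sqrt(6 - 1) = 2*sqrt(5)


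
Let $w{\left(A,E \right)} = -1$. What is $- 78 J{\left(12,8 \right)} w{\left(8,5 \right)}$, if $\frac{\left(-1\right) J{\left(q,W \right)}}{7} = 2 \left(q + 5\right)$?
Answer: $-18564$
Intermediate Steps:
$J{\left(q,W \right)} = -70 - 14 q$ ($J{\left(q,W \right)} = - 7 \cdot 2 \left(q + 5\right) = - 7 \cdot 2 \left(5 + q\right) = - 7 \left(10 + 2 q\right) = -70 - 14 q$)
$- 78 J{\left(12,8 \right)} w{\left(8,5 \right)} = - 78 \left(-70 - 168\right) \left(-1\right) = \left(-78\right) \left(-238\right) \left(-1\right) = 18564 \left(-1\right) = -18564$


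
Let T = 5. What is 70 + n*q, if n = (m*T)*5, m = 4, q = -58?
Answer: -5730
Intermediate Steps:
n = 100 (n = (4*5)*5 = 20*5 = 100)
70 + n*q = 70 + 100*(-58) = 70 - 5800 = -5730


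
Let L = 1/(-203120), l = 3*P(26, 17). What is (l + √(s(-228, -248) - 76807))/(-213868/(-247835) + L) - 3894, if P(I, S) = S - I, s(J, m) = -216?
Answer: -2273559495546/579208271 + 2013609808*I*√77023/1737624813 ≈ -3925.3 + 321.61*I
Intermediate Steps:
l = -27 (l = 3*(17 - 1*26) = 3*(17 - 26) = 3*(-9) = -27)
L = -1/203120 ≈ -4.9232e-6
(l + √(s(-228, -248) - 76807))/(-213868/(-247835) + L) - 3894 = (-27 + √(-216 - 76807))/(-213868/(-247835) - 1/203120) - 3894 = (-27 + √(-77023))/(-213868*(-1/247835) - 1/203120) - 3894 = (-27 + I*√77023)/(213868/247835 - 1/203120) - 3894 = (-27 + I*√77023)/(1737624813/2013609808) - 3894 = (-27 + I*√77023)*(2013609808/1737624813) - 3894 = (-18122488272/579208271 + 2013609808*I*√77023/1737624813) - 3894 = -2273559495546/579208271 + 2013609808*I*√77023/1737624813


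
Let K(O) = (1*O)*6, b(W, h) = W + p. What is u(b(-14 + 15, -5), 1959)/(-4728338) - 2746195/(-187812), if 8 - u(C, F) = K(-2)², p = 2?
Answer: 6492481858171/444019308228 ≈ 14.622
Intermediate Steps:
b(W, h) = 2 + W (b(W, h) = W + 2 = 2 + W)
K(O) = 6*O (K(O) = O*6 = 6*O)
u(C, F) = -136 (u(C, F) = 8 - (6*(-2))² = 8 - 1*(-12)² = 8 - 1*144 = 8 - 144 = -136)
u(b(-14 + 15, -5), 1959)/(-4728338) - 2746195/(-187812) = -136/(-4728338) - 2746195/(-187812) = -136*(-1/4728338) - 2746195*(-1/187812) = 68/2364169 + 2746195/187812 = 6492481858171/444019308228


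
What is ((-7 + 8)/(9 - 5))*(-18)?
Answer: -9/2 ≈ -4.5000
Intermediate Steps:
((-7 + 8)/(9 - 5))*(-18) = (1/4)*(-18) = -9/2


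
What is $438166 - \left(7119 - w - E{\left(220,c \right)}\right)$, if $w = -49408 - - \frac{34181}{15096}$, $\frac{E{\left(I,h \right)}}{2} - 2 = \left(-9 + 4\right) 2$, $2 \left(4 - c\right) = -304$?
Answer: $\frac{5761014989}{15096} \approx 3.8163 \cdot 10^{5}$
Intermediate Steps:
$c = 156$ ($c = 4 - -152 = 4 + 152 = 156$)
$E{\left(I,h \right)} = -16$ ($E{\left(I,h \right)} = 4 + 2 \left(-9 + 4\right) 2 = 4 + 2 \left(\left(-5\right) 2\right) = 4 + 2 \left(-10\right) = 4 - 20 = -16$)
$w = - \frac{745828987}{15096}$ ($w = -49408 - \left(-34181\right) \frac{1}{15096} = -49408 - - \frac{34181}{15096} = -49408 + \frac{34181}{15096} = - \frac{745828987}{15096} \approx -49406.0$)
$438166 - \left(7119 - w - E{\left(220,c \right)}\right) = 438166 - \frac{853538947}{15096} = \frac{5761014989}{15096}$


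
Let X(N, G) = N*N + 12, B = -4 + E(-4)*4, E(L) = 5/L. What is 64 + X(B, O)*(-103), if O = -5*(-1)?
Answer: -9515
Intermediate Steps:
O = 5
B = -9 (B = -4 + (5/(-4))*4 = -4 + (5*(-¼))*4 = -4 - 5/4*4 = -4 - 5 = -9)
X(N, G) = 12 + N² (X(N, G) = N² + 12 = 12 + N²)
64 + X(B, O)*(-103) = 64 + (12 + (-9)²)*(-103) = 64 + (12 + 81)*(-103) = 64 + 93*(-103) = 64 - 9579 = -9515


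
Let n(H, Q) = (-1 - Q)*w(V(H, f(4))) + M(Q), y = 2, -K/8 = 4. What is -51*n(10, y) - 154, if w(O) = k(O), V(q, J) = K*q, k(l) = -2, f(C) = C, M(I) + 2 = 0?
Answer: -358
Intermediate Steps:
K = -32 (K = -8*4 = -32)
M(I) = -2 (M(I) = -2 + 0 = -2)
V(q, J) = -32*q
w(O) = -2
n(H, Q) = 2*Q (n(H, Q) = (-1 - Q)*(-2) - 2 = (2 + 2*Q) - 2 = 2*Q)
-51*n(10, y) - 154 = -102*2 - 154 = -51*4 - 154 = -204 - 154 = -358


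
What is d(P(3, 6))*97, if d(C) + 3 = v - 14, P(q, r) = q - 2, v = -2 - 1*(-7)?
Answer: -1164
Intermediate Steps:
v = 5 (v = -2 + 7 = 5)
P(q, r) = -2 + q
d(C) = -12 (d(C) = -3 + (5 - 14) = -3 - 9 = -12)
d(P(3, 6))*97 = -12*97 = -1164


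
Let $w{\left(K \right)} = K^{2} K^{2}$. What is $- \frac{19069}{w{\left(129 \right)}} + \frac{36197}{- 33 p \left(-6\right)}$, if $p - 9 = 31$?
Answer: $\frac{1113736277453}{243692135280} \approx 4.5703$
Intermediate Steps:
$p = 40$ ($p = 9 + 31 = 40$)
$w{\left(K \right)} = K^{4}$
$- \frac{19069}{w{\left(129 \right)}} + \frac{36197}{- 33 p \left(-6\right)} = - \frac{19069}{129^{4}} + \frac{36197}{\left(-33\right) 40 \left(-6\right)} = - \frac{19069}{276922881} + \frac{36197}{\left(-1320\right) \left(-6\right)} = \left(-19069\right) \frac{1}{276922881} + \frac{36197}{7920} = - \frac{19069}{276922881} + 36197 \cdot \frac{1}{7920} = - \frac{19069}{276922881} + \frac{36197}{7920} = \frac{1113736277453}{243692135280}$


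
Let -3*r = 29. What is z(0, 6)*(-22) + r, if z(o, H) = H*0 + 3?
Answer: -227/3 ≈ -75.667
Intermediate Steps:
r = -29/3 (r = -⅓*29 = -29/3 ≈ -9.6667)
z(o, H) = 3 (z(o, H) = 0 + 3 = 3)
z(0, 6)*(-22) + r = 3*(-22) - 29/3 = -66 - 29/3 = -227/3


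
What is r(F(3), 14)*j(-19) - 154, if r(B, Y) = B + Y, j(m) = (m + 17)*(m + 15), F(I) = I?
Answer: -18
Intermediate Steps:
j(m) = (15 + m)*(17 + m) (j(m) = (17 + m)*(15 + m) = (15 + m)*(17 + m))
r(F(3), 14)*j(-19) - 154 = (3 + 14)*(255 + (-19)² + 32*(-19)) - 154 = 17*(255 + 361 - 608) - 154 = 17*8 - 154 = 136 - 154 = -18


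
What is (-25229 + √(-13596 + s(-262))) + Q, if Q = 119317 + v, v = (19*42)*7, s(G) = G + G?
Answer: 99674 + 2*I*√3530 ≈ 99674.0 + 118.83*I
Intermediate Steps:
s(G) = 2*G
v = 5586 (v = 798*7 = 5586)
Q = 124903 (Q = 119317 + 5586 = 124903)
(-25229 + √(-13596 + s(-262))) + Q = (-25229 + √(-13596 + 2*(-262))) + 124903 = (-25229 + √(-13596 - 524)) + 124903 = (-25229 + √(-14120)) + 124903 = (-25229 + 2*I*√3530) + 124903 = 99674 + 2*I*√3530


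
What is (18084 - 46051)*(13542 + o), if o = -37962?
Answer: 682954140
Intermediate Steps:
(18084 - 46051)*(13542 + o) = (18084 - 46051)*(13542 - 37962) = -27967*(-24420) = 682954140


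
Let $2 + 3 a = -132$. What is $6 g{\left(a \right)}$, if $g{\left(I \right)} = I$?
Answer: $-268$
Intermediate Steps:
$a = - \frac{134}{3}$ ($a = - \frac{2}{3} + \frac{1}{3} \left(-132\right) = - \frac{2}{3} - 44 = - \frac{134}{3} \approx -44.667$)
$6 g{\left(a \right)} = 6 \left(- \frac{134}{3}\right) = -268$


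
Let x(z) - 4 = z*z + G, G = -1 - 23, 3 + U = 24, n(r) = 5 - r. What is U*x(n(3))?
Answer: -336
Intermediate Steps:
U = 21 (U = -3 + 24 = 21)
G = -24
x(z) = -20 + z² (x(z) = 4 + (z*z - 24) = 4 + (z² - 24) = 4 + (-24 + z²) = -20 + z²)
U*x(n(3)) = 21*(-20 + (5 - 1*3)²) = 21*(-20 + (5 - 3)²) = 21*(-20 + 2²) = 21*(-20 + 4) = 21*(-16) = -336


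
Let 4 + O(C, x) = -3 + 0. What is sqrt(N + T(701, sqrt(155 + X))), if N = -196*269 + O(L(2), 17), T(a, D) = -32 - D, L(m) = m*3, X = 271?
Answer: sqrt(-52763 - sqrt(426)) ≈ 229.75*I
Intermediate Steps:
L(m) = 3*m
O(C, x) = -7 (O(C, x) = -4 + (-3 + 0) = -4 - 3 = -7)
N = -52731 (N = -196*269 - 7 = -52724 - 7 = -52731)
sqrt(N + T(701, sqrt(155 + X))) = sqrt(-52731 + (-32 - sqrt(155 + 271))) = sqrt(-52731 + (-32 - sqrt(426))) = sqrt(-52763 - sqrt(426))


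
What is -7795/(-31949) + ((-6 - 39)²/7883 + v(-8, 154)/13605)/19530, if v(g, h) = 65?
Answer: 1632797336506673/6691902200681355 ≈ 0.24400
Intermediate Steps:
-7795/(-31949) + ((-6 - 39)²/7883 + v(-8, 154)/13605)/19530 = -7795/(-31949) + ((-6 - 39)²/7883 + 65/13605)/19530 = -7795*(-1/31949) + ((-45)²*(1/7883) + 65*(1/13605))*(1/19530) = 7795/31949 + (2025*(1/7883) + 13/2721)*(1/19530) = 7795/31949 + (2025/7883 + 13/2721)*(1/19530) = 7795/31949 + (5612504/21449643)*(1/19530) = 7795/31949 + 2806252/209455763895 = 1632797336506673/6691902200681355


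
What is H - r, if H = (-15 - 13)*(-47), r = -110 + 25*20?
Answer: 926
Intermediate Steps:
r = 390 (r = -110 + 500 = 390)
H = 1316 (H = -28*(-47) = 1316)
H - r = 1316 - 1*390 = 1316 - 390 = 926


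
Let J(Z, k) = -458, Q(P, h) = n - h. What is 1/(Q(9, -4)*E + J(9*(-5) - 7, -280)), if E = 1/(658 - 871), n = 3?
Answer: -213/97561 ≈ -0.0021833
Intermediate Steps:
Q(P, h) = 3 - h
E = -1/213 (E = 1/(-213) = -1/213 ≈ -0.0046948)
1/(Q(9, -4)*E + J(9*(-5) - 7, -280)) = 1/((3 - 1*(-4))*(-1/213) - 458) = 1/((3 + 4)*(-1/213) - 458) = 1/(7*(-1/213) - 458) = 1/(-7/213 - 458) = 1/(-97561/213) = -213/97561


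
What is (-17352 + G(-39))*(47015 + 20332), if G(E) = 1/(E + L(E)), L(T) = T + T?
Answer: -15191874355/13 ≈ -1.1686e+9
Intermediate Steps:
L(T) = 2*T
G(E) = 1/(3*E) (G(E) = 1/(E + 2*E) = 1/(3*E))
(-17352 + G(-39))*(47015 + 20332) = (-17352 + (⅓)/(-39))*(47015 + 20332) = (-17352 + (⅓)*(-1/39))*67347 = (-17352 - 1/117)*67347 = -2030185/117*67347 = -15191874355/13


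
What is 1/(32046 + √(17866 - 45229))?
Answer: 1526/48903499 - I*√27363/1026973479 ≈ 3.1204e-5 - 1.6107e-7*I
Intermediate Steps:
1/(32046 + √(17866 - 45229)) = 1/(32046 + √(-27363)) = 1/(32046 + I*√27363)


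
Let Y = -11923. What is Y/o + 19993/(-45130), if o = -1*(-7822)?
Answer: -173617559/88251715 ≈ -1.9673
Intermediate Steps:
o = 7822
Y/o + 19993/(-45130) = -11923/7822 + 19993/(-45130) = -11923*1/7822 + 19993*(-1/45130) = -11923/7822 - 19993/45130 = -173617559/88251715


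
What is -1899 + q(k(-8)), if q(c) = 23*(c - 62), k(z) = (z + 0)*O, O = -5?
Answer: -2405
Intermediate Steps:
k(z) = -5*z (k(z) = (z + 0)*(-5) = z*(-5) = -5*z)
q(c) = -1426 + 23*c (q(c) = 23*(-62 + c) = -1426 + 23*c)
-1899 + q(k(-8)) = -1899 + (-1426 + 23*(-5*(-8))) = -1899 + (-1426 + 23*40) = -1899 + (-1426 + 920) = -1899 - 506 = -2405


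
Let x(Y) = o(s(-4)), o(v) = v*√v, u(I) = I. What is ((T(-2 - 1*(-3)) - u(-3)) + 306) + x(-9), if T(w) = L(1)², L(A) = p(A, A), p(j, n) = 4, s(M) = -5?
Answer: 325 - 5*I*√5 ≈ 325.0 - 11.18*I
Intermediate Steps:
L(A) = 4
o(v) = v^(3/2)
x(Y) = -5*I*√5 (x(Y) = (-5)^(3/2) = -5*I*√5)
T(w) = 16 (T(w) = 4² = 16)
((T(-2 - 1*(-3)) - u(-3)) + 306) + x(-9) = ((16 - 1*(-3)) + 306) - 5*I*√5 = ((16 + 3) + 306) - 5*I*√5 = (19 + 306) - 5*I*√5 = 325 - 5*I*√5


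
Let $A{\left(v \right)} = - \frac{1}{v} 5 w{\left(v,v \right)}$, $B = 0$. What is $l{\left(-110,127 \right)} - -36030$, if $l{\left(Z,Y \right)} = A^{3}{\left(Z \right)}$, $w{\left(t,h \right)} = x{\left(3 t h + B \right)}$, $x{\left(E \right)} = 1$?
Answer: $\frac{383647441}{10648} \approx 36030.0$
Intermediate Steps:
$w{\left(t,h \right)} = 1$
$A{\left(v \right)} = - \frac{5}{v}$ ($A{\left(v \right)} = - \frac{1}{v} 5 \cdot 1 = - \frac{5}{v} 1 = - \frac{5}{v}$)
$l{\left(Z,Y \right)} = - \frac{125}{Z^{3}}$ ($l{\left(Z,Y \right)} = \left(- \frac{5}{Z}\right)^{3} = - \frac{125}{Z^{3}}$)
$l{\left(-110,127 \right)} - -36030 = - \frac{125}{-1331000} - -36030 = \left(-125\right) \left(- \frac{1}{1331000}\right) + 36030 = \frac{1}{10648} + 36030 = \frac{383647441}{10648}$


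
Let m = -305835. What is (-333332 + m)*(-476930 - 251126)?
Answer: 465349369352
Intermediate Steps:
(-333332 + m)*(-476930 - 251126) = (-333332 - 305835)*(-476930 - 251126) = -639167*(-728056) = 465349369352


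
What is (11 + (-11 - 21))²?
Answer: 441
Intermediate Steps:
(11 + (-11 - 21))² = (11 - 32)² = (-21)² = 441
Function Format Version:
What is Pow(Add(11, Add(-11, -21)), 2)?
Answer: 441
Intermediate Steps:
Pow(Add(11, Add(-11, -21)), 2) = Pow(Add(11, -32), 2) = Pow(-21, 2) = 441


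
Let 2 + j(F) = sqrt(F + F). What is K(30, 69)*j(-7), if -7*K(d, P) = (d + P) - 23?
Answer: 152/7 - 76*I*sqrt(14)/7 ≈ 21.714 - 40.624*I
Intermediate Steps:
K(d, P) = 23/7 - P/7 - d/7 (K(d, P) = -((d + P) - 23)/7 = -((P + d) - 23)/7 = -(-23 + P + d)/7 = 23/7 - P/7 - d/7)
j(F) = -2 + sqrt(2)*sqrt(F) (j(F) = -2 + sqrt(F + F) = -2 + sqrt(2*F) = -2 + sqrt(2)*sqrt(F))
K(30, 69)*j(-7) = (23/7 - 1/7*69 - 1/7*30)*(-2 + sqrt(2)*sqrt(-7)) = (23/7 - 69/7 - 30/7)*(-2 + sqrt(2)*(I*sqrt(7))) = -76*(-2 + I*sqrt(14))/7 = 152/7 - 76*I*sqrt(14)/7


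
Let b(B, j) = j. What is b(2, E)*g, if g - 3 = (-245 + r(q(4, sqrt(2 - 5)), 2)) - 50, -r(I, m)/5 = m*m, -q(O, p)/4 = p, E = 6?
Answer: -1872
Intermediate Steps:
q(O, p) = -4*p
r(I, m) = -5*m**2 (r(I, m) = -5*m*m = -5*m**2)
g = -312 (g = 3 + ((-245 - 5*2**2) - 50) = 3 + ((-245 - 5*4) - 50) = 3 + ((-245 - 20) - 50) = 3 + (-265 - 50) = 3 - 315 = -312)
b(2, E)*g = 6*(-312) = -1872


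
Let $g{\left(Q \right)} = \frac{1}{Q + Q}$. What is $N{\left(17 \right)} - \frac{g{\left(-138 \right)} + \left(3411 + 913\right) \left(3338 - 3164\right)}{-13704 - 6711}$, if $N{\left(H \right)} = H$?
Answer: $\frac{60688591}{1126908} \approx 53.854$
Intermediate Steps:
$g{\left(Q \right)} = \frac{1}{2 Q}$
$N{\left(17 \right)} - \frac{g{\left(-138 \right)} + \left(3411 + 913\right) \left(3338 - 3164\right)}{-13704 - 6711} = 17 - \frac{\frac{1}{2 \left(-138\right)} + \left(3411 + 913\right) \left(3338 - 3164\right)}{-13704 - 6711} = 17 - \frac{\frac{1}{2} \left(- \frac{1}{138}\right) + 4324 \cdot 174}{-20415} = 17 - \left(- \frac{1}{276} + 752376\right) \left(- \frac{1}{20415}\right) = 17 - \frac{207655775}{276} \left(- \frac{1}{20415}\right) = 17 - - \frac{41531155}{1126908} = 17 + \frac{41531155}{1126908} = \frac{60688591}{1126908}$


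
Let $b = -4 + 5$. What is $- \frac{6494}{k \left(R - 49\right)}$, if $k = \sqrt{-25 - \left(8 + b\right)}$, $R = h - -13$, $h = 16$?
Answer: $- \frac{191 i \sqrt{34}}{20} \approx - 55.686 i$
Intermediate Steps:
$b = 1$
$R = 29$ ($R = 16 - -13 = 16 + 13 = 29$)
$k = i \sqrt{34}$ ($k = \sqrt{-25 - 9} = \sqrt{-34} = i \sqrt{34} \approx 5.8309 i$)
$- \frac{6494}{k \left(R - 49\right)} = - \frac{6494}{i \sqrt{34} \left(29 - 49\right)} = - \frac{6494}{i \sqrt{34} \left(-20\right)} = - \frac{6494}{\left(-20\right) i \sqrt{34}} = - 6494 \frac{i \sqrt{34}}{680} = - \frac{191 i \sqrt{34}}{20}$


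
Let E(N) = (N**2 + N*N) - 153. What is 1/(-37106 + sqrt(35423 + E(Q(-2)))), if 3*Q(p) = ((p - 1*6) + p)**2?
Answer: -166977/6195679847 - 3*sqrt(337430)/12391359694 ≈ -2.7091e-5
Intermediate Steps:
Q(p) = (-6 + 2*p)**2/3 (Q(p) = ((p - 1*6) + p)**2/3 = ((p - 6) + p)**2/3 = ((-6 + p) + p)**2/3 = (-6 + 2*p)**2/3)
E(N) = -153 + 2*N**2 (E(N) = (N**2 + N**2) - 153 = 2*N**2 - 153 = -153 + 2*N**2)
1/(-37106 + sqrt(35423 + E(Q(-2)))) = 1/(-37106 + sqrt(35423 + (-153 + 2*(4*(-3 - 2)**2/3)**2))) = 1/(-37106 + sqrt(35423 + (-153 + 2*((4/3)*(-5)**2)**2))) = 1/(-37106 + sqrt(35423 + (-153 + 2*((4/3)*25)**2))) = 1/(-37106 + sqrt(35423 + (-153 + 2*(100/3)**2))) = 1/(-37106 + sqrt(35423 + (-153 + 2*(10000/9)))) = 1/(-37106 + sqrt(35423 + (-153 + 20000/9))) = 1/(-37106 + sqrt(35423 + 18623/9)) = 1/(-37106 + sqrt(337430/9)) = 1/(-37106 + sqrt(337430)/3)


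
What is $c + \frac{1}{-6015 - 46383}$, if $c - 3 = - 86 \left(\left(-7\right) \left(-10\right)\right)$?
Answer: $- \frac{315278767}{52398} \approx -6017.0$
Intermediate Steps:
$c = -6017$ ($c = 3 - 86 \left(\left(-7\right) \left(-10\right)\right) = 3 - 6020 = -6017$)
$c + \frac{1}{-6015 - 46383} = -6017 + \frac{1}{-6015 - 46383} = -6017 + \frac{1}{-52398} = -6017 - \frac{1}{52398} = - \frac{315278767}{52398}$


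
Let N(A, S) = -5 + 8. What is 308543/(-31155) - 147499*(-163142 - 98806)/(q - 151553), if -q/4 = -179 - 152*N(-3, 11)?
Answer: -4314637390961/16639785 ≈ -2.5930e+5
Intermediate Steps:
N(A, S) = 3
q = 2540 (q = -4*(-179 - 152*3) = -4*(-179 - 456) = -4*(-635) = 2540)
308543/(-31155) - 147499*(-163142 - 98806)/(q - 151553) = 308543/(-31155) - 147499*(-163142 - 98806)/(2540 - 151553) = 308543*(-1/31155) - 147499/((-149013/(-261948))) = -9953/1005 - 147499/((-149013*(-1/261948))) = -9953/1005 - 147499/49671/87316 = -9953/1005 - 147499*87316/49671 = -9953/1005 - 12879022684/49671 = -4314637390961/16639785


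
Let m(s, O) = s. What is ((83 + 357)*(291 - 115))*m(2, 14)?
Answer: 154880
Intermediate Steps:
((83 + 357)*(291 - 115))*m(2, 14) = ((83 + 357)*(291 - 115))*2 = (440*176)*2 = 77440*2 = 154880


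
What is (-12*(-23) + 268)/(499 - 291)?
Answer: 34/13 ≈ 2.6154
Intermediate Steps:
(-12*(-23) + 268)/(499 - 291) = (276 + 268)/208 = 544*(1/208) = 34/13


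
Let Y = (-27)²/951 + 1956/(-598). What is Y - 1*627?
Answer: -59666310/94783 ≈ -629.50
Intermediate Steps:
Y = -237369/94783 (Y = 729*(1/951) + 1956*(-1/598) = 243/317 - 978/299 = -237369/94783 ≈ -2.5043)
Y - 1*627 = -237369/94783 - 1*627 = -237369/94783 - 627 = -59666310/94783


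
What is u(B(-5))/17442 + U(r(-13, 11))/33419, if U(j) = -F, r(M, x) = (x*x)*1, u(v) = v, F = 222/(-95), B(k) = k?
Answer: -631679/2914470990 ≈ -0.00021674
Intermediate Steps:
F = -222/95 (F = 222*(-1/95) = -222/95 ≈ -2.3368)
r(M, x) = x² (r(M, x) = x²*1 = x²)
U(j) = 222/95 (U(j) = -1*(-222/95) = 222/95)
u(B(-5))/17442 + U(r(-13, 11))/33419 = -5/17442 + (222/95)/33419 = -5*1/17442 + (222/95)*(1/33419) = -5/17442 + 222/3174805 = -631679/2914470990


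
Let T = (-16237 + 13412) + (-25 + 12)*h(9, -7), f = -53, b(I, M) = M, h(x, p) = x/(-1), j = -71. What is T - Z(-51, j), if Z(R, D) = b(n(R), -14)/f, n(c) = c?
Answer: -143538/53 ≈ -2708.3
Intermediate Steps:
h(x, p) = -x (h(x, p) = x*(-1) = -x)
T = -2708 (T = (-16237 + 13412) + (-25 + 12)*(-1*9) = -2825 - 13*(-9) = -2825 + 117 = -2708)
Z(R, D) = 14/53 (Z(R, D) = -14/(-53) = -14*(-1/53) = 14/53)
T - Z(-51, j) = -2708 - 1*14/53 = -2708 - 14/53 = -143538/53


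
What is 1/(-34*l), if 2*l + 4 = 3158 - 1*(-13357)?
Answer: -1/280687 ≈ -3.5627e-6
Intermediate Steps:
l = 16511/2 (l = -2 + (3158 - 1*(-13357))/2 = -2 + (3158 + 13357)/2 = -2 + (½)*16515 = -2 + 16515/2 = 16511/2 ≈ 8255.5)
1/(-34*l) = 1/(-34*16511/2) = 1/(-280687) = -1/280687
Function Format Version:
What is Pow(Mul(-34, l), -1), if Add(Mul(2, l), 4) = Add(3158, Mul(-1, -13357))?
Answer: Rational(-1, 280687) ≈ -3.5627e-6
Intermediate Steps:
l = Rational(16511, 2) (l = Add(-2, Mul(Rational(1, 2), Add(3158, Mul(-1, -13357)))) = Add(-2, Mul(Rational(1, 2), Add(3158, 13357))) = Add(-2, Mul(Rational(1, 2), 16515)) = Add(-2, Rational(16515, 2)) = Rational(16511, 2) ≈ 8255.5)
Pow(Mul(-34, l), -1) = Pow(Mul(-34, Rational(16511, 2)), -1) = Pow(-280687, -1) = Rational(-1, 280687)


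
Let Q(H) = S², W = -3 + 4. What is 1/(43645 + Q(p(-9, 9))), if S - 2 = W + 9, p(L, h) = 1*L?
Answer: 1/43789 ≈ 2.2837e-5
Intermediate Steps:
p(L, h) = L
W = 1
S = 12 (S = 2 + (1 + 9) = 2 + 10 = 12)
Q(H) = 144 (Q(H) = 12² = 144)
1/(43645 + Q(p(-9, 9))) = 1/(43645 + 144) = 1/43789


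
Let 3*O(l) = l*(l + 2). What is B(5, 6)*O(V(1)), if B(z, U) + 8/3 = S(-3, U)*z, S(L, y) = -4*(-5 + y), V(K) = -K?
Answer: 68/9 ≈ 7.5556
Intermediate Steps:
S(L, y) = 20 - 4*y
B(z, U) = -8/3 + z*(20 - 4*U) (B(z, U) = -8/3 + (20 - 4*U)*z = -8/3 + z*(20 - 4*U))
O(l) = l*(2 + l)/3 (O(l) = (l*(l + 2))/3 = (l*(2 + l))/3 = l*(2 + l)/3)
B(5, 6)*O(V(1)) = (-8/3 - 4*5*(-5 + 6))*((-1*1)*(2 - 1*1)/3) = (-8/3 - 4*5*1)*((1/3)*(-1)*(2 - 1)) = (-8/3 - 20)*((1/3)*(-1)*1) = -68/3*(-1/3) = 68/9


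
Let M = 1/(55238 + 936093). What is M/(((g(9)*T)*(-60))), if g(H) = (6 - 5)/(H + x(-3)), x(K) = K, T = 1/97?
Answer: -97/9913310 ≈ -9.7848e-6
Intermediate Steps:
T = 1/97 ≈ 0.010309
g(H) = 1/(-3 + H) (g(H) = (6 - 5)/(H - 3) = 1/(-3 + H))
M = 1/991331 ≈ 1.0087e-6
M/(((g(9)*T)*(-60))) = 1/(991331*((((1/97)/(-3 + 9))*(-60)))) = 1/(991331*((((1/97)/6)*(-60)))) = 1/(991331*((((⅙)*(1/97))*(-60)))) = 1/(991331*(((1/582)*(-60)))) = 1/(991331*(-10/97)) = (1/991331)*(-97/10) = -97/9913310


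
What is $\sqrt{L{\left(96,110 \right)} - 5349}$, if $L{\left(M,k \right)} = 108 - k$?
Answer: $i \sqrt{5351} \approx 73.151 i$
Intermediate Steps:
$\sqrt{L{\left(96,110 \right)} - 5349} = \sqrt{\left(108 - 110\right) - 5349} = \sqrt{-2 - 5349} = \sqrt{-5351} = i \sqrt{5351}$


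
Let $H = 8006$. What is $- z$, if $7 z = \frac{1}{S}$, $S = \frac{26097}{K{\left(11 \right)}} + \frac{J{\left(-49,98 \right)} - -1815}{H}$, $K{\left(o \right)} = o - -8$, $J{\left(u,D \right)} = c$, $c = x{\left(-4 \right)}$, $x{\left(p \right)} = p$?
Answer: $- \frac{152114}{1462768937} \approx -0.00010399$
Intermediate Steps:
$c = -4$
$J{\left(u,D \right)} = -4$
$K{\left(o \right)} = 8 + o$ ($K{\left(o \right)} = o + 8 = 8 + o$)
$S = \frac{208966991}{152114}$ ($S = \frac{26097}{8 + 11} + \frac{-4 - -1815}{8006} = \frac{26097}{19} + \left(-4 + 1815\right) \frac{1}{8006} = 26097 \cdot \frac{1}{19} + 1811 \cdot \frac{1}{8006} = \frac{26097}{19} + \frac{1811}{8006} = \frac{208966991}{152114} \approx 1373.8$)
$z = \frac{152114}{1462768937}$ ($z = \frac{1}{7 \cdot \frac{208966991}{152114}} = \frac{1}{7} \cdot \frac{152114}{208966991} = \frac{152114}{1462768937} \approx 0.00010399$)
$- z = \left(-1\right) \frac{152114}{1462768937} = - \frac{152114}{1462768937}$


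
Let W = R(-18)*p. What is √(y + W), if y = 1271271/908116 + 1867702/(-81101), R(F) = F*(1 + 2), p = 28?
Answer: I*√2079675221537544426718637/36824557858 ≈ 39.162*I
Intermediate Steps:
R(F) = 3*F (R(F) = F*3 = 3*F)
W = -1512 (W = (3*(-18))*28 = -54*28 = -1512)
y = -1592988720061/73649115716 (y = 1271271*(1/908116) + 1867702*(-1/81101) = 1271271/908116 - 1867702/81101 = -1592988720061/73649115716 ≈ -21.629)
√(y + W) = √(-1592988720061/73649115716 - 1512) = √(-112950451682653/73649115716) = I*√2079675221537544426718637/36824557858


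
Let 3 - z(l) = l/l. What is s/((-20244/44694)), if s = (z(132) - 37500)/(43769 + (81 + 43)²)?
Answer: 46553767/33259205 ≈ 1.3997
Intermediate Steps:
z(l) = 2 (z(l) = 3 - l/l = 3 - 1*1 = 3 - 1 = 2)
s = -37498/59145 (s = (2 - 37500)/(43769 + (81 + 43)²) = -37498/(43769 + 124²) = -37498/(43769 + 15376) = -37498/59145 ≈ -0.63400)
s/((-20244/44694)) = -37498/(59145*((-20244/44694))) = -37498/(59145*((-20244*1/44694))) = -37498/(59145*(-3374/7449)) = -37498/59145*(-7449/3374) = 46553767/33259205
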